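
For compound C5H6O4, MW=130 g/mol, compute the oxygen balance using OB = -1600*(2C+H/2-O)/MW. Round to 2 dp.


OB = -1600 * (2C + H/2 - O) / MW
Inner = 2*5 + 6/2 - 4 = 9.00
OB = -1600 * 9.00 / 130 = -110.77%


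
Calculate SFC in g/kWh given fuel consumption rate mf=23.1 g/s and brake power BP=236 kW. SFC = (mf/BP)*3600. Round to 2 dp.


SFC = (mf / BP) * 3600
Rate = 23.1 / 236 = 0.097881 g/(s*kW)
SFC = 0.097881 * 3600 = 352.37 g/kWh


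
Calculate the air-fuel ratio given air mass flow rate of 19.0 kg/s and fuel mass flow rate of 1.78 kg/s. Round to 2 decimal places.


AFR = m_air / m_fuel
AFR = 19.0 / 1.78 = 10.67


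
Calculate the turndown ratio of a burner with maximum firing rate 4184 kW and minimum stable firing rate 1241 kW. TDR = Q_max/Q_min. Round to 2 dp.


TDR = Q_max / Q_min
TDR = 4184 / 1241 = 3.37


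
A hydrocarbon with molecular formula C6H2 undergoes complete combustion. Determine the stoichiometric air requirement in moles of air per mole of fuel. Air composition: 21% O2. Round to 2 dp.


Balanced combustion: C6H2 + 6.5 O2 -> 6 CO2 + 1 H2O
O2 needed = C + H/4 = 6 + 2/4 = 6.50 moles
Air moles = O2 / 0.21 = 6.50 / 0.21 = 30.95 moles air


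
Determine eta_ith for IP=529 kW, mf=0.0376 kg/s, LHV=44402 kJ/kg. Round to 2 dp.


eta_ith = (IP / (mf * LHV)) * 100
Denominator = 0.0376 * 44402 = 1669.5152 kW
eta_ith = (529 / 1669.5152) * 100 = 31.69%


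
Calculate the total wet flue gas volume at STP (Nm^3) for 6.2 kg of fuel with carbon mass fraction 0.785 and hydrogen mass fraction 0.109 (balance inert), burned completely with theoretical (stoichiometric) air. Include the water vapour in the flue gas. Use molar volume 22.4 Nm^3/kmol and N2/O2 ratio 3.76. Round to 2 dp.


Per kg fuel: CO2 = (C/12 kmol)*22.4 = (0.785/12)*22.4 = 1.46533 Nm^3
Per kg fuel: H2O = (H/2 kmol)*22.4 = (0.109/2)*22.4 = 1.22080 Nm^3
O2 needed per kg fuel = C/12 + H/4 = 0.785/12 + 0.109/4 = 0.09266667 kmol
Per kg fuel: N2 = O2*3.76*22.4 = 0.09266667*3.76*22.4 = 7.80476 Nm^3
Total per kg = 1.46533 + 1.22080 + 7.80476 = 10.49089 Nm^3
Total = 10.49089 * 6.2 = 65.04 Nm^3


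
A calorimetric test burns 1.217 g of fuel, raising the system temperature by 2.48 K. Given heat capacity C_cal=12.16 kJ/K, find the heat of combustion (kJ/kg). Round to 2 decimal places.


Hc = C_cal * delta_T / m_fuel
Q_released = 12.16 * 2.48 = 30.1568 kJ
m_fuel = 1.217 g = 1.217/1000 kg = 0.001217 kg
Hc = 30.1568 / 0.001217 = 24779.62 kJ/kg


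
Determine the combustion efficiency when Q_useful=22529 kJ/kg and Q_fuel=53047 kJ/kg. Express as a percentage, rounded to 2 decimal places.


Efficiency = (Q_useful / Q_fuel) * 100
Efficiency = (22529 / 53047) * 100
Efficiency = 0.4247 * 100 = 42.47%


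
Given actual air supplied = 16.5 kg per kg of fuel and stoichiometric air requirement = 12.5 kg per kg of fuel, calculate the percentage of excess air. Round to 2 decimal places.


Excess air = actual - stoichiometric = 16.5 - 12.5 = 4.00 kg/kg fuel
Excess air % = (excess / stoich) * 100 = (4.00 / 12.5) * 100 = 32.00%


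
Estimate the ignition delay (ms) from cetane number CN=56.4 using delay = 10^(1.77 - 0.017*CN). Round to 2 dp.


delay = 10^(1.77 - 0.017*CN)
Exponent = 1.77 - 0.017*56.4 = 0.8112
delay = 10^0.8112 = 6.47 ms


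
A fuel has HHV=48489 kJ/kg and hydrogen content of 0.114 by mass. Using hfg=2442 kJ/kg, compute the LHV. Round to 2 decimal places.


LHV = HHV - hfg * 9 * H
Water correction = 2442 * 9 * 0.114 = 2505.492 kJ/kg
LHV = 48489 - 2505.492 = 45983.51 kJ/kg


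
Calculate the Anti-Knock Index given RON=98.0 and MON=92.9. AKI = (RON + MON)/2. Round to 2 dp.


AKI = (RON + MON) / 2
AKI = (98.0 + 92.9) / 2
AKI = 190.9 / 2 = 95.45


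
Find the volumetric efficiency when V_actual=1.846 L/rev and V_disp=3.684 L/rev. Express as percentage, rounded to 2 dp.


eta_v = (V_actual / V_disp) * 100
Ratio = 1.846 / 3.684 = 0.5011
eta_v = 0.5011 * 100 = 50.11%


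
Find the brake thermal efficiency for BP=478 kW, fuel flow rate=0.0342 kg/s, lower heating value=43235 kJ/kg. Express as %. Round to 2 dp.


eta_BTE = (BP / (mf * LHV)) * 100
Denominator = 0.0342 * 43235 = 1478.6370 kW
eta_BTE = (478 / 1478.6370) * 100 = 32.33%


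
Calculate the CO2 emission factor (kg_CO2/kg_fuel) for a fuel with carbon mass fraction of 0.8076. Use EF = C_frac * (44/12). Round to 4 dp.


EF = C_frac * (M_CO2 / M_C)
EF = 0.8076 * (44/12)
EF = 0.8076 * 3.666667 = 2.9612 kg_CO2/kg_fuel


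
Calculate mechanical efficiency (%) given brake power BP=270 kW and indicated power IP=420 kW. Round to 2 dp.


eta_mech = (BP / IP) * 100
Ratio = 270 / 420 = 0.6429
eta_mech = 0.6429 * 100 = 64.29%


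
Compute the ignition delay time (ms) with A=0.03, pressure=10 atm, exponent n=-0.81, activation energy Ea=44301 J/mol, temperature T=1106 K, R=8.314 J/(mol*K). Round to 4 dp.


tau = A * P^n * exp(Ea/(R*T))
P^n = 10^(-0.81) = 0.15488166
Ea/(R*T) = 44301/(8.314*1106) = 4.817796
exp(Ea/(R*T)) = 123.692139
tau = 0.03 * 0.15488166 * 123.692139 = 0.5747 ms


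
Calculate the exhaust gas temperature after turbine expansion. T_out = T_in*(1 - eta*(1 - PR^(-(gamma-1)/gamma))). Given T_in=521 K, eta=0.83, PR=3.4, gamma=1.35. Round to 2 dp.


T_out = T_in * (1 - eta * (1 - PR^(-(gamma-1)/gamma)))
Exponent = -(1.35-1)/1.35 = -0.25925926
PR^exp = 3.4^(-0.25925926) = 0.72813041
Factor = 1 - 0.83*(1 - 0.72813041) = 0.77434824
T_out = 521 * 0.77434824 = 403.44 K


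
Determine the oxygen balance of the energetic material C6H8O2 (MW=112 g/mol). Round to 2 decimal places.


OB = -1600 * (2C + H/2 - O) / MW
Inner = 2*6 + 8/2 - 2 = 14.00
OB = -1600 * 14.00 / 112 = -200.00%


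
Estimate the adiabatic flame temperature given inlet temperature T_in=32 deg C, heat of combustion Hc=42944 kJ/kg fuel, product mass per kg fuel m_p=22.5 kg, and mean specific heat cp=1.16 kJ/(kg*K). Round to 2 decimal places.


T_ad = T_in + Hc / (m_p * cp)
Denominator = 22.5 * 1.16 = 26.1000
Temperature rise = 42944 / 26.1000 = 1645.36 K
T_ad = 32 + 1645.36 = 1677.36 deg C


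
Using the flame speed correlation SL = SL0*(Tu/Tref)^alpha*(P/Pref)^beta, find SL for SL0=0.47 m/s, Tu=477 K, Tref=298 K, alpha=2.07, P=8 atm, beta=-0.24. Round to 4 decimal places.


SL = SL0 * (Tu/Tref)^alpha * (P/Pref)^beta
T ratio = 477/298 = 1.60067114
(T ratio)^alpha = 1.60067114^2.07 = 2.647923
(P/Pref)^beta = 8^(-0.24) = 0.607097
SL = 0.47 * 2.647923 * 0.607097 = 0.7555 m/s


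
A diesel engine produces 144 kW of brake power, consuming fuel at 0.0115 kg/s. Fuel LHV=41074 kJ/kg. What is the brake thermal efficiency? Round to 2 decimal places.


eta_BTE = (BP / (mf * LHV)) * 100
Denominator = 0.0115 * 41074 = 472.3510 kW
eta_BTE = (144 / 472.3510) * 100 = 30.49%


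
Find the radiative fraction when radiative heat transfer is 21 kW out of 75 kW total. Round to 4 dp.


f_rad = Q_rad / Q_total
f_rad = 21 / 75 = 0.2800


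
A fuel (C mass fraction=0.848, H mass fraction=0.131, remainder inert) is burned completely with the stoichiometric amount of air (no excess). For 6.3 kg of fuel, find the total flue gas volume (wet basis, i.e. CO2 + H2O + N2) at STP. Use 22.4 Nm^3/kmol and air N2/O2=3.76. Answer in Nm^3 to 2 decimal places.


Per kg fuel: CO2 = (C/12 kmol)*22.4 = (0.848/12)*22.4 = 1.58293 Nm^3
Per kg fuel: H2O = (H/2 kmol)*22.4 = (0.131/2)*22.4 = 1.46720 Nm^3
O2 needed per kg fuel = C/12 + H/4 = 0.848/12 + 0.131/4 = 0.10341667 kmol
Per kg fuel: N2 = O2*3.76*22.4 = 0.10341667*3.76*22.4 = 8.71017 Nm^3
Total per kg = 1.58293 + 1.46720 + 8.71017 = 11.76030 Nm^3
Total = 11.76030 * 6.3 = 74.09 Nm^3


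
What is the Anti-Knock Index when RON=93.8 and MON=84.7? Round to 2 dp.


AKI = (RON + MON) / 2
AKI = (93.8 + 84.7) / 2
AKI = 178.5 / 2 = 89.25


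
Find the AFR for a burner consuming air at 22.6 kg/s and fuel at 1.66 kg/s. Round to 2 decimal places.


AFR = m_air / m_fuel
AFR = 22.6 / 1.66 = 13.61


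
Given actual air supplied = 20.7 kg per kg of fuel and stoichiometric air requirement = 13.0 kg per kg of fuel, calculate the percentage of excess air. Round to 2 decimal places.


Excess air = actual - stoichiometric = 20.7 - 13.0 = 7.70 kg/kg fuel
Excess air % = (excess / stoich) * 100 = (7.70 / 13.0) * 100 = 59.23%


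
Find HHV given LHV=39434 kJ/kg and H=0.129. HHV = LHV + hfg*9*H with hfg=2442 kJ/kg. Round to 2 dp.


HHV = LHV + hfg * 9 * H
Water addition = 2442 * 9 * 0.129 = 2835.162 kJ/kg
HHV = 39434 + 2835.162 = 42269.16 kJ/kg


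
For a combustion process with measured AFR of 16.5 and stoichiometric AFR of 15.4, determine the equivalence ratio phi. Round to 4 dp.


phi = AFR_stoich / AFR_actual
phi = 15.4 / 16.5 = 0.9333


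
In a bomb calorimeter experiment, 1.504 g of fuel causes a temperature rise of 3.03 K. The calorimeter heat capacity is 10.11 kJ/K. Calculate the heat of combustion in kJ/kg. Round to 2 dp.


Hc = C_cal * delta_T / m_fuel
Q_released = 10.11 * 3.03 = 30.6333 kJ
m_fuel = 1.504 g = 1.504/1000 kg = 0.001504 kg
Hc = 30.6333 / 0.001504 = 20367.89 kJ/kg


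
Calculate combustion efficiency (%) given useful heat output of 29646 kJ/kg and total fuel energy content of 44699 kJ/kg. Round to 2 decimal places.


Efficiency = (Q_useful / Q_fuel) * 100
Efficiency = (29646 / 44699) * 100
Efficiency = 0.6632 * 100 = 66.32%


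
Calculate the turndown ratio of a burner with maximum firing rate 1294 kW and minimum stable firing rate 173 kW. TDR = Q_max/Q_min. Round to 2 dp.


TDR = Q_max / Q_min
TDR = 1294 / 173 = 7.48


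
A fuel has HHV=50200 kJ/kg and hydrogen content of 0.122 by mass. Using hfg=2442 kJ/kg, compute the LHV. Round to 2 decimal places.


LHV = HHV - hfg * 9 * H
Water correction = 2442 * 9 * 0.122 = 2681.316 kJ/kg
LHV = 50200 - 2681.316 = 47518.68 kJ/kg


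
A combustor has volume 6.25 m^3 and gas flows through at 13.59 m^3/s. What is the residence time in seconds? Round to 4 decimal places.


tau = V / Q_flow
tau = 6.25 / 13.59 = 0.4599 s


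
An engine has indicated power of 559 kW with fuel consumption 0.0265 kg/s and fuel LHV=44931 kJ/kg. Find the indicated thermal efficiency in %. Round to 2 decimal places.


eta_ith = (IP / (mf * LHV)) * 100
Denominator = 0.0265 * 44931 = 1190.6715 kW
eta_ith = (559 / 1190.6715) * 100 = 46.95%


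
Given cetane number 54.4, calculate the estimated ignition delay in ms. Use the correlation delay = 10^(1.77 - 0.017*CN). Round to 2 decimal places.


delay = 10^(1.77 - 0.017*CN)
Exponent = 1.77 - 0.017*54.4 = 0.8452
delay = 10^0.8452 = 7.00 ms


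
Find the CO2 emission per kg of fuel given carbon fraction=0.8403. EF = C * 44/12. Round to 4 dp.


EF = C_frac * (M_CO2 / M_C)
EF = 0.8403 * (44/12)
EF = 0.8403 * 3.666667 = 3.0811 kg_CO2/kg_fuel


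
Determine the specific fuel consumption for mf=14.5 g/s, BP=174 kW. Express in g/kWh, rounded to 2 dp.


SFC = (mf / BP) * 3600
Rate = 14.5 / 174 = 0.083333 g/(s*kW)
SFC = 0.083333 * 3600 = 300.00 g/kWh


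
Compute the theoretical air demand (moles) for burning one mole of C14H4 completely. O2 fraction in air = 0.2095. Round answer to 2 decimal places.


Balanced combustion: C14H4 + 15 O2 -> 14 CO2 + 2 H2O
O2 needed = C + H/4 = 14 + 4/4 = 15.00 moles
Air moles = O2 / 0.2095 = 15.00 / 0.2095 = 71.60 moles air


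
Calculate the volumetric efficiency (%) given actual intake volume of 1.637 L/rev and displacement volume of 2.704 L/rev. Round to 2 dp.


eta_v = (V_actual / V_disp) * 100
Ratio = 1.637 / 2.704 = 0.6054
eta_v = 0.6054 * 100 = 60.54%


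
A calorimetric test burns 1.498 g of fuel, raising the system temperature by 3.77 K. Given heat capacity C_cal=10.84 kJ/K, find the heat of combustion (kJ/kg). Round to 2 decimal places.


Hc = C_cal * delta_T / m_fuel
Q_released = 10.84 * 3.77 = 40.8668 kJ
m_fuel = 1.498 g = 1.498/1000 kg = 0.001498 kg
Hc = 40.8668 / 0.001498 = 27280.91 kJ/kg


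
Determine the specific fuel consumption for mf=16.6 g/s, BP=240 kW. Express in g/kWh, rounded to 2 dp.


SFC = (mf / BP) * 3600
Rate = 16.6 / 240 = 0.069167 g/(s*kW)
SFC = 0.069167 * 3600 = 249.00 g/kWh


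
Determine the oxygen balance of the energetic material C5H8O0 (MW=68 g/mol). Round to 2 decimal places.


OB = -1600 * (2C + H/2 - O) / MW
Inner = 2*5 + 8/2 - 0 = 14.00
OB = -1600 * 14.00 / 68 = -329.41%


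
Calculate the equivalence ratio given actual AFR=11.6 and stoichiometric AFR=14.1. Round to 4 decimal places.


phi = AFR_stoich / AFR_actual
phi = 14.1 / 11.6 = 1.2155


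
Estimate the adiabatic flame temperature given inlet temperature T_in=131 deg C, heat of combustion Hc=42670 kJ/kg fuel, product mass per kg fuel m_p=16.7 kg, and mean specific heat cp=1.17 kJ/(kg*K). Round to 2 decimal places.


T_ad = T_in + Hc / (m_p * cp)
Denominator = 16.7 * 1.17 = 19.5390
Temperature rise = 42670 / 19.5390 = 2183.84 K
T_ad = 131 + 2183.84 = 2314.84 deg C


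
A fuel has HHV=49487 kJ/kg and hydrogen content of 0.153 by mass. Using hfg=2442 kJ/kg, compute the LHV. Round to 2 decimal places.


LHV = HHV - hfg * 9 * H
Water correction = 2442 * 9 * 0.153 = 3362.634 kJ/kg
LHV = 49487 - 3362.634 = 46124.37 kJ/kg


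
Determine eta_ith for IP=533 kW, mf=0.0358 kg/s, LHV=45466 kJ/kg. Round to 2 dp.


eta_ith = (IP / (mf * LHV)) * 100
Denominator = 0.0358 * 45466 = 1627.6828 kW
eta_ith = (533 / 1627.6828) * 100 = 32.75%


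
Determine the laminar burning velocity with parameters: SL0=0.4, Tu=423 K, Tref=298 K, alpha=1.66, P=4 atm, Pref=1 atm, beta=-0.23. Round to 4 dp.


SL = SL0 * (Tu/Tref)^alpha * (P/Pref)^beta
T ratio = 423/298 = 1.41946309
(T ratio)^alpha = 1.41946309^1.66 = 1.788653
(P/Pref)^beta = 4^(-0.23) = 0.726986
SL = 0.4 * 1.788653 * 0.726986 = 0.5201 m/s


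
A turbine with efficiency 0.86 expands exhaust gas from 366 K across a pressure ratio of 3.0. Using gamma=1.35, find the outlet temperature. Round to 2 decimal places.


T_out = T_in * (1 - eta * (1 - PR^(-(gamma-1)/gamma)))
Exponent = -(1.35-1)/1.35 = -0.25925926
PR^exp = 3.0^(-0.25925926) = 0.75214556
Factor = 1 - 0.86*(1 - 0.75214556) = 0.78684518
T_out = 366 * 0.78684518 = 287.99 K


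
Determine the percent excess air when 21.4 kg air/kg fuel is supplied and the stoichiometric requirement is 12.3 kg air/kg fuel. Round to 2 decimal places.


Excess air = actual - stoichiometric = 21.4 - 12.3 = 9.10 kg/kg fuel
Excess air % = (excess / stoich) * 100 = (9.10 / 12.3) * 100 = 73.98%


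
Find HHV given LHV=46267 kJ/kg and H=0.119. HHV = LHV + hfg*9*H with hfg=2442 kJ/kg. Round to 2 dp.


HHV = LHV + hfg * 9 * H
Water addition = 2442 * 9 * 0.119 = 2615.382 kJ/kg
HHV = 46267 + 2615.382 = 48882.38 kJ/kg


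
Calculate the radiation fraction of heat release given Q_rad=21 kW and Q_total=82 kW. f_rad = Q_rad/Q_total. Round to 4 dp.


f_rad = Q_rad / Q_total
f_rad = 21 / 82 = 0.2561


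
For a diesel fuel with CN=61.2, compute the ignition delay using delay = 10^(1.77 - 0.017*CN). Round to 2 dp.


delay = 10^(1.77 - 0.017*CN)
Exponent = 1.77 - 0.017*61.2 = 0.7296
delay = 10^0.7296 = 5.37 ms


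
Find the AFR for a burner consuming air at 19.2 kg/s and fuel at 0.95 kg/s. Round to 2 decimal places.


AFR = m_air / m_fuel
AFR = 19.2 / 0.95 = 20.21


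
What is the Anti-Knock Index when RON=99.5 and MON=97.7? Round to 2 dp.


AKI = (RON + MON) / 2
AKI = (99.5 + 97.7) / 2
AKI = 197.2 / 2 = 98.60


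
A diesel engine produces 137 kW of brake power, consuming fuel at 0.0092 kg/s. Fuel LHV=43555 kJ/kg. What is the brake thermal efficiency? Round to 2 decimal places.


eta_BTE = (BP / (mf * LHV)) * 100
Denominator = 0.0092 * 43555 = 400.7060 kW
eta_BTE = (137 / 400.7060) * 100 = 34.19%


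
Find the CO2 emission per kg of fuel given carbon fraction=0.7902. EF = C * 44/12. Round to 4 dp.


EF = C_frac * (M_CO2 / M_C)
EF = 0.7902 * (44/12)
EF = 0.7902 * 3.666667 = 2.8974 kg_CO2/kg_fuel


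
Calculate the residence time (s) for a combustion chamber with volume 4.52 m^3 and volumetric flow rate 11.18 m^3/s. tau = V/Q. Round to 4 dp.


tau = V / Q_flow
tau = 4.52 / 11.18 = 0.4043 s


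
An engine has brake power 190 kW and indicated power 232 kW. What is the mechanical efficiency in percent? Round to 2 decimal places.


eta_mech = (BP / IP) * 100
Ratio = 190 / 232 = 0.8190
eta_mech = 0.8190 * 100 = 81.90%


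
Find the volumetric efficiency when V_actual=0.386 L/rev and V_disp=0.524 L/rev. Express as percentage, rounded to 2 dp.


eta_v = (V_actual / V_disp) * 100
Ratio = 0.386 / 0.524 = 0.7366
eta_v = 0.7366 * 100 = 73.66%


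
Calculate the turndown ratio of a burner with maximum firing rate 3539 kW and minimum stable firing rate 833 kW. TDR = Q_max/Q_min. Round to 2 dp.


TDR = Q_max / Q_min
TDR = 3539 / 833 = 4.25


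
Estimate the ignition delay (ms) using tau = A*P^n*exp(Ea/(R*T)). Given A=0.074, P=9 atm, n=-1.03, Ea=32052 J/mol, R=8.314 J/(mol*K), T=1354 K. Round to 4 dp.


tau = A * P^n * exp(Ea/(R*T))
P^n = 9^(-1.03) = 0.10402320
Ea/(R*T) = 32052/(8.314*1354) = 2.847256
exp(Ea/(R*T)) = 17.240402
tau = 0.074 * 0.10402320 * 17.240402 = 0.1327 ms


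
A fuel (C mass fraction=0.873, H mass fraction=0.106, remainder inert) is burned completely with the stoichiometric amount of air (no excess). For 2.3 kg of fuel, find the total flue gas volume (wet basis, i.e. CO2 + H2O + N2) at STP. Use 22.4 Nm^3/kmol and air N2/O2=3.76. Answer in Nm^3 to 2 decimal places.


Per kg fuel: CO2 = (C/12 kmol)*22.4 = (0.873/12)*22.4 = 1.62960 Nm^3
Per kg fuel: H2O = (H/2 kmol)*22.4 = (0.106/2)*22.4 = 1.18720 Nm^3
O2 needed per kg fuel = C/12 + H/4 = 0.873/12 + 0.106/4 = 0.09925000 kmol
Per kg fuel: N2 = O2*3.76*22.4 = 0.09925000*3.76*22.4 = 8.35923 Nm^3
Total per kg = 1.62960 + 1.18720 + 8.35923 = 11.17603 Nm^3
Total = 11.17603 * 2.3 = 25.70 Nm^3


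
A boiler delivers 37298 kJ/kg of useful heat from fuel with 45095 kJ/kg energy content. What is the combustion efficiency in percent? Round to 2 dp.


Efficiency = (Q_useful / Q_fuel) * 100
Efficiency = (37298 / 45095) * 100
Efficiency = 0.8271 * 100 = 82.71%


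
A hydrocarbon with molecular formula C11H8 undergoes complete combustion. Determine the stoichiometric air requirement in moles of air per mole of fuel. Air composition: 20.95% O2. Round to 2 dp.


Balanced combustion: C11H8 + 13 O2 -> 11 CO2 + 4 H2O
O2 needed = C + H/4 = 11 + 8/4 = 13.00 moles
Air moles = O2 / 0.2095 = 13.00 / 0.2095 = 62.05 moles air


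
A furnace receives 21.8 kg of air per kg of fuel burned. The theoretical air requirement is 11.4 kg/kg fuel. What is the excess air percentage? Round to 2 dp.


Excess air = actual - stoichiometric = 21.8 - 11.4 = 10.40 kg/kg fuel
Excess air % = (excess / stoich) * 100 = (10.40 / 11.4) * 100 = 91.23%


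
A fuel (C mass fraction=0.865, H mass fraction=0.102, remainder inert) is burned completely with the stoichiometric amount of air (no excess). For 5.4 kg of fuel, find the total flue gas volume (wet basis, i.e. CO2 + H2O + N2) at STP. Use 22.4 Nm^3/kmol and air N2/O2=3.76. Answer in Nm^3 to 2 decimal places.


Per kg fuel: CO2 = (C/12 kmol)*22.4 = (0.865/12)*22.4 = 1.61467 Nm^3
Per kg fuel: H2O = (H/2 kmol)*22.4 = (0.102/2)*22.4 = 1.14240 Nm^3
O2 needed per kg fuel = C/12 + H/4 = 0.865/12 + 0.102/4 = 0.09758333 kmol
Per kg fuel: N2 = O2*3.76*22.4 = 0.09758333*3.76*22.4 = 8.21886 Nm^3
Total per kg = 1.61467 + 1.14240 + 8.21886 = 10.97593 Nm^3
Total = 10.97593 * 5.4 = 59.27 Nm^3


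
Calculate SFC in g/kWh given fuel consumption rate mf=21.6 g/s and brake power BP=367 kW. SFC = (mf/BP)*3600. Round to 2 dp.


SFC = (mf / BP) * 3600
Rate = 21.6 / 367 = 0.058856 g/(s*kW)
SFC = 0.058856 * 3600 = 211.88 g/kWh


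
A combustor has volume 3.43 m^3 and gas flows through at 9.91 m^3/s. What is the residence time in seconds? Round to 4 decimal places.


tau = V / Q_flow
tau = 3.43 / 9.91 = 0.3461 s


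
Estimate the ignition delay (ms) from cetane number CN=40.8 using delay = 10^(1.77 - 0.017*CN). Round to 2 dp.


delay = 10^(1.77 - 0.017*CN)
Exponent = 1.77 - 0.017*40.8 = 1.0764
delay = 10^1.0764 = 11.92 ms


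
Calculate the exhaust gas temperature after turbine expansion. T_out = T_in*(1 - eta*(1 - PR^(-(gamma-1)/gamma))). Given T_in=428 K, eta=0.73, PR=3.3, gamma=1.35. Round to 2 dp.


T_out = T_in * (1 - eta * (1 - PR^(-(gamma-1)/gamma)))
Exponent = -(1.35-1)/1.35 = -0.25925926
PR^exp = 3.3^(-0.25925926) = 0.73378775
Factor = 1 - 0.73*(1 - 0.73378775) = 0.80566506
T_out = 428 * 0.80566506 = 344.82 K


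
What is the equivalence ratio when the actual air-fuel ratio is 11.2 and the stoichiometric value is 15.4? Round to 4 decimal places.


phi = AFR_stoich / AFR_actual
phi = 15.4 / 11.2 = 1.3750


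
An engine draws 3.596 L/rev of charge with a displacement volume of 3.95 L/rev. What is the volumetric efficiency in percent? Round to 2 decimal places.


eta_v = (V_actual / V_disp) * 100
Ratio = 3.596 / 3.95 = 0.9104
eta_v = 0.9104 * 100 = 91.04%


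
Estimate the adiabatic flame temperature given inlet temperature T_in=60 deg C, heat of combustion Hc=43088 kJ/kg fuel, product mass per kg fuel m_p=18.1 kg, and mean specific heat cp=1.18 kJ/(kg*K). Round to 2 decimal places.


T_ad = T_in + Hc / (m_p * cp)
Denominator = 18.1 * 1.18 = 21.3580
Temperature rise = 43088 / 21.3580 = 2017.42 K
T_ad = 60 + 2017.42 = 2077.42 deg C


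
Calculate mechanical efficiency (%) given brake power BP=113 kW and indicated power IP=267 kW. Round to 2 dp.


eta_mech = (BP / IP) * 100
Ratio = 113 / 267 = 0.4232
eta_mech = 0.4232 * 100 = 42.32%


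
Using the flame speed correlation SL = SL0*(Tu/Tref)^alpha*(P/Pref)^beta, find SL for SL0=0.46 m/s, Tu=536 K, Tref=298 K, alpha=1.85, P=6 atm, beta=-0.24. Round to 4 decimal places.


SL = SL0 * (Tu/Tref)^alpha * (P/Pref)^beta
T ratio = 536/298 = 1.79865772
(T ratio)^alpha = 1.79865772^1.85 = 2.962476
(P/Pref)^beta = 6^(-0.24) = 0.650495
SL = 0.46 * 2.962476 * 0.650495 = 0.8865 m/s


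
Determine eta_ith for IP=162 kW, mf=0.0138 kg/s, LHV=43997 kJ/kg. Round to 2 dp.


eta_ith = (IP / (mf * LHV)) * 100
Denominator = 0.0138 * 43997 = 607.1586 kW
eta_ith = (162 / 607.1586) * 100 = 26.68%


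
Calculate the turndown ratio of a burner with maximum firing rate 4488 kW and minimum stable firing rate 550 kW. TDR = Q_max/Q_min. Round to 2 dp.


TDR = Q_max / Q_min
TDR = 4488 / 550 = 8.16


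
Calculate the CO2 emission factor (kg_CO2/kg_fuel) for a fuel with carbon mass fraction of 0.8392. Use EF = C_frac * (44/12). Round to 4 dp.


EF = C_frac * (M_CO2 / M_C)
EF = 0.8392 * (44/12)
EF = 0.8392 * 3.666667 = 3.0771 kg_CO2/kg_fuel


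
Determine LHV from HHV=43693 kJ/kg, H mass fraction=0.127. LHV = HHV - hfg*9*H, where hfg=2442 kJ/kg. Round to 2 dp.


LHV = HHV - hfg * 9 * H
Water correction = 2442 * 9 * 0.127 = 2791.206 kJ/kg
LHV = 43693 - 2791.206 = 40901.79 kJ/kg


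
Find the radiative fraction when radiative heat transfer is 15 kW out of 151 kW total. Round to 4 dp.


f_rad = Q_rad / Q_total
f_rad = 15 / 151 = 0.0993


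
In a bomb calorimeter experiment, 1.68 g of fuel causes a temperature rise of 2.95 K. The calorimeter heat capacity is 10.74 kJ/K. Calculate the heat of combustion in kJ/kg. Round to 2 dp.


Hc = C_cal * delta_T / m_fuel
Q_released = 10.74 * 2.95 = 31.6830 kJ
m_fuel = 1.68 g = 1.68/1000 kg = 0.001680 kg
Hc = 31.6830 / 0.001680 = 18858.93 kJ/kg


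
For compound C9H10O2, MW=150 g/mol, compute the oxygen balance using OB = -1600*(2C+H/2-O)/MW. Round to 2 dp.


OB = -1600 * (2C + H/2 - O) / MW
Inner = 2*9 + 10/2 - 2 = 21.00
OB = -1600 * 21.00 / 150 = -224.00%


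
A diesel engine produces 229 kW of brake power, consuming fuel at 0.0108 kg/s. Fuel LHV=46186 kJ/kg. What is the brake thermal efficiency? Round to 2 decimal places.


eta_BTE = (BP / (mf * LHV)) * 100
Denominator = 0.0108 * 46186 = 498.8088 kW
eta_BTE = (229 / 498.8088) * 100 = 45.91%


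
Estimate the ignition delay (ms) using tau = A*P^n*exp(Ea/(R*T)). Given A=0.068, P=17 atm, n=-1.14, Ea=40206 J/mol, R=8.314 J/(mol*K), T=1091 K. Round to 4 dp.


tau = A * P^n * exp(Ea/(R*T))
P^n = 17^(-1.14) = 0.03956291
Ea/(R*T) = 40206/(8.314*1091) = 4.432575
exp(Ea/(R*T)) = 84.147823
tau = 0.068 * 0.03956291 * 84.147823 = 0.2264 ms


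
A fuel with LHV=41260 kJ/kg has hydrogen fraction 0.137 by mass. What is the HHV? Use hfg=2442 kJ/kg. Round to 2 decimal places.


HHV = LHV + hfg * 9 * H
Water addition = 2442 * 9 * 0.137 = 3010.986 kJ/kg
HHV = 41260 + 3010.986 = 44270.99 kJ/kg


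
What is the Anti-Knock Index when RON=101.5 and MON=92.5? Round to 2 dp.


AKI = (RON + MON) / 2
AKI = (101.5 + 92.5) / 2
AKI = 194.0 / 2 = 97.00


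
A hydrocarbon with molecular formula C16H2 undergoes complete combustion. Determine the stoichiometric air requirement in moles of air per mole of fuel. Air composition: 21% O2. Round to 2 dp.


Balanced combustion: C16H2 + 16.5 O2 -> 16 CO2 + 1 H2O
O2 needed = C + H/4 = 16 + 2/4 = 16.50 moles
Air moles = O2 / 0.21 = 16.50 / 0.21 = 78.57 moles air


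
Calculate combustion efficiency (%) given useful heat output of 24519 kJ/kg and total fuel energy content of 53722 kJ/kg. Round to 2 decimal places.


Efficiency = (Q_useful / Q_fuel) * 100
Efficiency = (24519 / 53722) * 100
Efficiency = 0.4564 * 100 = 45.64%


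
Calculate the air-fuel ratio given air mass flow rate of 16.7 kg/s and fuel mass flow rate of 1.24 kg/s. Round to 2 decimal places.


AFR = m_air / m_fuel
AFR = 16.7 / 1.24 = 13.47


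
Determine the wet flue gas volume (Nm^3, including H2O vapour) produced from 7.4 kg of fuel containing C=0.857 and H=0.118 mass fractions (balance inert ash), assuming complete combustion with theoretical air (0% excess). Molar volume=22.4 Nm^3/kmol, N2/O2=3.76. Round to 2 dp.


Per kg fuel: CO2 = (C/12 kmol)*22.4 = (0.857/12)*22.4 = 1.59973 Nm^3
Per kg fuel: H2O = (H/2 kmol)*22.4 = (0.118/2)*22.4 = 1.32160 Nm^3
O2 needed per kg fuel = C/12 + H/4 = 0.857/12 + 0.118/4 = 0.10091667 kmol
Per kg fuel: N2 = O2*3.76*22.4 = 0.10091667*3.76*22.4 = 8.49961 Nm^3
Total per kg = 1.59973 + 1.32160 + 8.49961 = 11.42094 Nm^3
Total = 11.42094 * 7.4 = 84.51 Nm^3


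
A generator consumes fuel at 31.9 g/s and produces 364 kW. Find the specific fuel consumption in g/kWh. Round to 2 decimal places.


SFC = (mf / BP) * 3600
Rate = 31.9 / 364 = 0.087637 g/(s*kW)
SFC = 0.087637 * 3600 = 315.49 g/kWh


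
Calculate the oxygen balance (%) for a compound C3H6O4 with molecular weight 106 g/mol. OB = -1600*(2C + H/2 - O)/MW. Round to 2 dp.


OB = -1600 * (2C + H/2 - O) / MW
Inner = 2*3 + 6/2 - 4 = 5.00
OB = -1600 * 5.00 / 106 = -75.47%


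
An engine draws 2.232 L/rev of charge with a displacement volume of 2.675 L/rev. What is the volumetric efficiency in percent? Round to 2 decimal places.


eta_v = (V_actual / V_disp) * 100
Ratio = 2.232 / 2.675 = 0.8344
eta_v = 0.8344 * 100 = 83.44%


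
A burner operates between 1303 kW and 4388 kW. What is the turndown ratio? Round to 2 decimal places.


TDR = Q_max / Q_min
TDR = 4388 / 1303 = 3.37


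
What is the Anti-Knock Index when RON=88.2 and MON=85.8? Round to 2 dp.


AKI = (RON + MON) / 2
AKI = (88.2 + 85.8) / 2
AKI = 174.0 / 2 = 87.00


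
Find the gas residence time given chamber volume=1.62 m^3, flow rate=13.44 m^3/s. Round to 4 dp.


tau = V / Q_flow
tau = 1.62 / 13.44 = 0.1205 s


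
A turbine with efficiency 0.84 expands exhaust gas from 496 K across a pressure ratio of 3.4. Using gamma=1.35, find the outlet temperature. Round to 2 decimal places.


T_out = T_in * (1 - eta * (1 - PR^(-(gamma-1)/gamma)))
Exponent = -(1.35-1)/1.35 = -0.25925926
PR^exp = 3.4^(-0.25925926) = 0.72813041
Factor = 1 - 0.84*(1 - 0.72813041) = 0.77162954
T_out = 496 * 0.77162954 = 382.73 K


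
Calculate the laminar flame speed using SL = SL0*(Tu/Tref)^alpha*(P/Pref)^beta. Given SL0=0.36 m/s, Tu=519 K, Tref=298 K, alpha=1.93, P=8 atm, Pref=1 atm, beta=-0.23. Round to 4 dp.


SL = SL0 * (Tu/Tref)^alpha * (P/Pref)^beta
T ratio = 519/298 = 1.74161074
(T ratio)^alpha = 1.74161074^1.93 = 2.917666
(P/Pref)^beta = 8^(-0.23) = 0.619854
SL = 0.36 * 2.917666 * 0.619854 = 0.6511 m/s


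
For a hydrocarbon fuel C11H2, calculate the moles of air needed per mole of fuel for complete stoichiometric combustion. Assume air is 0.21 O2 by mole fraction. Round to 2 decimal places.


Balanced combustion: C11H2 + 11.5 O2 -> 11 CO2 + 1 H2O
O2 needed = C + H/4 = 11 + 2/4 = 11.50 moles
Air moles = O2 / 0.21 = 11.50 / 0.21 = 54.76 moles air


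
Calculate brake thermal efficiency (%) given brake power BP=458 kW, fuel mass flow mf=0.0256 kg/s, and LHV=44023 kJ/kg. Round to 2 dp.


eta_BTE = (BP / (mf * LHV)) * 100
Denominator = 0.0256 * 44023 = 1126.9888 kW
eta_BTE = (458 / 1126.9888) * 100 = 40.64%


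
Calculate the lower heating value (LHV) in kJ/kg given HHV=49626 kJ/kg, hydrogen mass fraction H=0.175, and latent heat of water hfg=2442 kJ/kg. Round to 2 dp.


LHV = HHV - hfg * 9 * H
Water correction = 2442 * 9 * 0.175 = 3846.150 kJ/kg
LHV = 49626 - 3846.150 = 45779.85 kJ/kg


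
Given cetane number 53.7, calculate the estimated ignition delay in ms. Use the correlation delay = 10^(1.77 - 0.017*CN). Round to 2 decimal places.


delay = 10^(1.77 - 0.017*CN)
Exponent = 1.77 - 0.017*53.7 = 0.8571
delay = 10^0.8571 = 7.20 ms


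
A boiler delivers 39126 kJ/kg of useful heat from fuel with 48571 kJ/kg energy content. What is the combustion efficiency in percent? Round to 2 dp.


Efficiency = (Q_useful / Q_fuel) * 100
Efficiency = (39126 / 48571) * 100
Efficiency = 0.8055 * 100 = 80.55%


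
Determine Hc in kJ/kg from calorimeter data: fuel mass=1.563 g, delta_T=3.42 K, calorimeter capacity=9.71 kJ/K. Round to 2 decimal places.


Hc = C_cal * delta_T / m_fuel
Q_released = 9.71 * 3.42 = 33.2082 kJ
m_fuel = 1.563 g = 1.563/1000 kg = 0.001563 kg
Hc = 33.2082 / 0.001563 = 21246.45 kJ/kg


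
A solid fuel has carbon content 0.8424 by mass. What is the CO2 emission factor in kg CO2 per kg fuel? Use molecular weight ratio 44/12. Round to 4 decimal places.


EF = C_frac * (M_CO2 / M_C)
EF = 0.8424 * (44/12)
EF = 0.8424 * 3.666667 = 3.0888 kg_CO2/kg_fuel


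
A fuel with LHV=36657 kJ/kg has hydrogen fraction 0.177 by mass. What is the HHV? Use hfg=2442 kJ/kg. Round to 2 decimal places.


HHV = LHV + hfg * 9 * H
Water addition = 2442 * 9 * 0.177 = 3890.106 kJ/kg
HHV = 36657 + 3890.106 = 40547.11 kJ/kg


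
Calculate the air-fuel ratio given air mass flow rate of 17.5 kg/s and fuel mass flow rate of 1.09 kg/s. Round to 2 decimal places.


AFR = m_air / m_fuel
AFR = 17.5 / 1.09 = 16.06


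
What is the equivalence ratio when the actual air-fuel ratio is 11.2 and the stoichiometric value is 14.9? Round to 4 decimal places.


phi = AFR_stoich / AFR_actual
phi = 14.9 / 11.2 = 1.3304


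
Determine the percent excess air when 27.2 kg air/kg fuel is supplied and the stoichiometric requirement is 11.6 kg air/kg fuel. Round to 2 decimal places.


Excess air = actual - stoichiometric = 27.2 - 11.6 = 15.60 kg/kg fuel
Excess air % = (excess / stoich) * 100 = (15.60 / 11.6) * 100 = 134.48%


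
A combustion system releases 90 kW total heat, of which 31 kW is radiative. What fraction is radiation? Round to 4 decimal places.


f_rad = Q_rad / Q_total
f_rad = 31 / 90 = 0.3444


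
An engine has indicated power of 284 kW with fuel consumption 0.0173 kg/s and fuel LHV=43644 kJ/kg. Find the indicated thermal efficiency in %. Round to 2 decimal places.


eta_ith = (IP / (mf * LHV)) * 100
Denominator = 0.0173 * 43644 = 755.0412 kW
eta_ith = (284 / 755.0412) * 100 = 37.61%


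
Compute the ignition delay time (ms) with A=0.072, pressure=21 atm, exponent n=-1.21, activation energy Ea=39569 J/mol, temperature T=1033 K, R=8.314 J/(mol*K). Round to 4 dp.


tau = A * P^n * exp(Ea/(R*T))
P^n = 21^(-1.21) = 0.02512550
Ea/(R*T) = 39569/(8.314*1033) = 4.607281
exp(Ea/(R*T)) = 100.211339
tau = 0.072 * 0.02512550 * 100.211339 = 0.1813 ms


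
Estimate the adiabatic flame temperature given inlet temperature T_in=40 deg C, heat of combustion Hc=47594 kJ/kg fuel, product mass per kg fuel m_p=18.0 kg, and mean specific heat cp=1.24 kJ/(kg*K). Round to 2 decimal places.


T_ad = T_in + Hc / (m_p * cp)
Denominator = 18.0 * 1.24 = 22.3200
Temperature rise = 47594 / 22.3200 = 2132.35 K
T_ad = 40 + 2132.35 = 2172.35 deg C


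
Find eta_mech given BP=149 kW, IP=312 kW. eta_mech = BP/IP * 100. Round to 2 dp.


eta_mech = (BP / IP) * 100
Ratio = 149 / 312 = 0.4776
eta_mech = 0.4776 * 100 = 47.76%


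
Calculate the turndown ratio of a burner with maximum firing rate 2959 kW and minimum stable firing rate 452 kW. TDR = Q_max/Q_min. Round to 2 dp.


TDR = Q_max / Q_min
TDR = 2959 / 452 = 6.55


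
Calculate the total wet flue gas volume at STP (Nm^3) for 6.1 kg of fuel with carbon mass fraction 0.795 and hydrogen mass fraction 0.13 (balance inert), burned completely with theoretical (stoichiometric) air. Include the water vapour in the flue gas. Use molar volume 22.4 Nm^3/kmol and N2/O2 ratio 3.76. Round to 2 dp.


Per kg fuel: CO2 = (C/12 kmol)*22.4 = (0.795/12)*22.4 = 1.48400 Nm^3
Per kg fuel: H2O = (H/2 kmol)*22.4 = (0.13/2)*22.4 = 1.45600 Nm^3
O2 needed per kg fuel = C/12 + H/4 = 0.795/12 + 0.13/4 = 0.09875000 kmol
Per kg fuel: N2 = O2*3.76*22.4 = 0.09875000*3.76*22.4 = 8.31712 Nm^3
Total per kg = 1.48400 + 1.45600 + 8.31712 = 11.25712 Nm^3
Total = 11.25712 * 6.1 = 68.67 Nm^3


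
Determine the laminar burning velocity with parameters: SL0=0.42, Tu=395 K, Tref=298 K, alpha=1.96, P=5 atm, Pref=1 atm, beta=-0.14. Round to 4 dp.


SL = SL0 * (Tu/Tref)^alpha * (P/Pref)^beta
T ratio = 395/298 = 1.32550336
(T ratio)^alpha = 1.32550336^1.96 = 1.737266
(P/Pref)^beta = 5^(-0.14) = 0.798260
SL = 0.42 * 1.737266 * 0.798260 = 0.5825 m/s


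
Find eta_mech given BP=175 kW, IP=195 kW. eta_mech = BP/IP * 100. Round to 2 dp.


eta_mech = (BP / IP) * 100
Ratio = 175 / 195 = 0.8974
eta_mech = 0.8974 * 100 = 89.74%


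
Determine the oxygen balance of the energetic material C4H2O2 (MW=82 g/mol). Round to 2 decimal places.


OB = -1600 * (2C + H/2 - O) / MW
Inner = 2*4 + 2/2 - 2 = 7.00
OB = -1600 * 7.00 / 82 = -136.59%


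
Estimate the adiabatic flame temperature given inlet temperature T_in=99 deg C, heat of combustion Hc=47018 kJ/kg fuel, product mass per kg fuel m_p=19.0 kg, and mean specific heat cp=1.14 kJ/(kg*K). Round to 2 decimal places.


T_ad = T_in + Hc / (m_p * cp)
Denominator = 19.0 * 1.14 = 21.6600
Temperature rise = 47018 / 21.6600 = 2170.73 K
T_ad = 99 + 2170.73 = 2269.73 deg C


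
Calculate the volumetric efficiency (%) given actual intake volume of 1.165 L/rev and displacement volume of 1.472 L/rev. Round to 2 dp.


eta_v = (V_actual / V_disp) * 100
Ratio = 1.165 / 1.472 = 0.7914
eta_v = 0.7914 * 100 = 79.14%


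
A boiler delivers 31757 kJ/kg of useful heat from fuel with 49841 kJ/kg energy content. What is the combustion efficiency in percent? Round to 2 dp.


Efficiency = (Q_useful / Q_fuel) * 100
Efficiency = (31757 / 49841) * 100
Efficiency = 0.6372 * 100 = 63.72%


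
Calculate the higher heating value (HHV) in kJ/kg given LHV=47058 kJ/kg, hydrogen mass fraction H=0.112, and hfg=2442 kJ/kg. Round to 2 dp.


HHV = LHV + hfg * 9 * H
Water addition = 2442 * 9 * 0.112 = 2461.536 kJ/kg
HHV = 47058 + 2461.536 = 49519.54 kJ/kg


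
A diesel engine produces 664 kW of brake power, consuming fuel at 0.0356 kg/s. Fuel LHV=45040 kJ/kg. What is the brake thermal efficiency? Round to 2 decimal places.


eta_BTE = (BP / (mf * LHV)) * 100
Denominator = 0.0356 * 45040 = 1603.4240 kW
eta_BTE = (664 / 1603.4240) * 100 = 41.41%


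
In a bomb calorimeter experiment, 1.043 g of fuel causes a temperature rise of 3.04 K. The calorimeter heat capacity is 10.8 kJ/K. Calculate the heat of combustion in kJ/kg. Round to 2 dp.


Hc = C_cal * delta_T / m_fuel
Q_released = 10.8 * 3.04 = 32.8320 kJ
m_fuel = 1.043 g = 1.043/1000 kg = 0.001043 kg
Hc = 32.8320 / 0.001043 = 31478.43 kJ/kg


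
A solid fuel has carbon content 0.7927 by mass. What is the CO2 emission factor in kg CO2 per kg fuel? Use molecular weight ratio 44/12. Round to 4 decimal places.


EF = C_frac * (M_CO2 / M_C)
EF = 0.7927 * (44/12)
EF = 0.7927 * 3.666667 = 2.9066 kg_CO2/kg_fuel


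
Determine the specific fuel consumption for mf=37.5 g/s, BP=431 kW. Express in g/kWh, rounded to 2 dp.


SFC = (mf / BP) * 3600
Rate = 37.5 / 431 = 0.087007 g/(s*kW)
SFC = 0.087007 * 3600 = 313.23 g/kWh


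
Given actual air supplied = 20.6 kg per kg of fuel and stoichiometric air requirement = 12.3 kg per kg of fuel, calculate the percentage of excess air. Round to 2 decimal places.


Excess air = actual - stoichiometric = 20.6 - 12.3 = 8.30 kg/kg fuel
Excess air % = (excess / stoich) * 100 = (8.30 / 12.3) * 100 = 67.48%


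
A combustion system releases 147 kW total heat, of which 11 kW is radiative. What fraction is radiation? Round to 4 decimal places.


f_rad = Q_rad / Q_total
f_rad = 11 / 147 = 0.0748


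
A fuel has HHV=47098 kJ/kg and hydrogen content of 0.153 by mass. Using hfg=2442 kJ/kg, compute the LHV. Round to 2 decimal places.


LHV = HHV - hfg * 9 * H
Water correction = 2442 * 9 * 0.153 = 3362.634 kJ/kg
LHV = 47098 - 3362.634 = 43735.37 kJ/kg


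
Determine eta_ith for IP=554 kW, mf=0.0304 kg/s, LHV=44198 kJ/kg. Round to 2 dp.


eta_ith = (IP / (mf * LHV)) * 100
Denominator = 0.0304 * 44198 = 1343.6192 kW
eta_ith = (554 / 1343.6192) * 100 = 41.23%


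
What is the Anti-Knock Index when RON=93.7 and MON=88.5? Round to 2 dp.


AKI = (RON + MON) / 2
AKI = (93.7 + 88.5) / 2
AKI = 182.2 / 2 = 91.10


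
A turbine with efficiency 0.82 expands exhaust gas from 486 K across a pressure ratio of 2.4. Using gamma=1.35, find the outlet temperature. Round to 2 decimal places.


T_out = T_in * (1 - eta * (1 - PR^(-(gamma-1)/gamma)))
Exponent = -(1.35-1)/1.35 = -0.25925926
PR^exp = 2.4^(-0.25925926) = 0.79694200
Factor = 1 - 0.82*(1 - 0.79694200) = 0.83349244
T_out = 486 * 0.83349244 = 405.08 K


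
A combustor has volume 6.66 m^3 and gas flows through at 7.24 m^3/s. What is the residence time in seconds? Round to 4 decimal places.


tau = V / Q_flow
tau = 6.66 / 7.24 = 0.9199 s


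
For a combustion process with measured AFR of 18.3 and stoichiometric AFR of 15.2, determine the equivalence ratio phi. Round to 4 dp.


phi = AFR_stoich / AFR_actual
phi = 15.2 / 18.3 = 0.8306


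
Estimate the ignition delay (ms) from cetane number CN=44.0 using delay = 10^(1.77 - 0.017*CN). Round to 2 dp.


delay = 10^(1.77 - 0.017*CN)
Exponent = 1.77 - 0.017*44.0 = 1.0220
delay = 10^1.0220 = 10.52 ms


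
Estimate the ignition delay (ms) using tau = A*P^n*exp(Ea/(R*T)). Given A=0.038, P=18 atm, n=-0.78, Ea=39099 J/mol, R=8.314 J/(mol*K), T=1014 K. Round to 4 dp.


tau = A * P^n * exp(Ea/(R*T))
P^n = 18^(-0.78) = 0.10492705
Ea/(R*T) = 39099/(8.314*1014) = 4.637860
exp(Ea/(R*T)) = 103.323044
tau = 0.038 * 0.10492705 * 103.323044 = 0.4120 ms


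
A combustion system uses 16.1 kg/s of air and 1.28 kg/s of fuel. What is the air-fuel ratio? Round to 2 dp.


AFR = m_air / m_fuel
AFR = 16.1 / 1.28 = 12.58


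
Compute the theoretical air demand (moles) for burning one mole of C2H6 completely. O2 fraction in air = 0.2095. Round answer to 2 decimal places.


Balanced combustion: C2H6 + 3.5 O2 -> 2 CO2 + 3 H2O
O2 needed = C + H/4 = 2 + 6/4 = 3.50 moles
Air moles = O2 / 0.2095 = 3.50 / 0.2095 = 16.71 moles air


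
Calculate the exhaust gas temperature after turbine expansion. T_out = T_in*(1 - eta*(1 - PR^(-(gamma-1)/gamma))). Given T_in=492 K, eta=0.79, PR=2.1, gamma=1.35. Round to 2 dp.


T_out = T_in * (1 - eta * (1 - PR^(-(gamma-1)/gamma)))
Exponent = -(1.35-1)/1.35 = -0.25925926
PR^exp = 2.1^(-0.25925926) = 0.82501466
Factor = 1 - 0.79*(1 - 0.82501466) = 0.86176158
T_out = 492 * 0.86176158 = 423.99 K
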